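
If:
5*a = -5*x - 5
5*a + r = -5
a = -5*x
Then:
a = -5/4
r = 5/4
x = 1/4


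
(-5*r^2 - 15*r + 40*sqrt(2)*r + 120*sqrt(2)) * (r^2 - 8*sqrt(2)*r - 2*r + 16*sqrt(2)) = -5*r^4 - 5*r^3 + 80*sqrt(2)*r^3 - 610*r^2 + 80*sqrt(2)*r^2 - 480*sqrt(2)*r - 640*r + 3840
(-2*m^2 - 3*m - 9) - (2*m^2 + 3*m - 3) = -4*m^2 - 6*m - 6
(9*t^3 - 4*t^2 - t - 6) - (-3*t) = 9*t^3 - 4*t^2 + 2*t - 6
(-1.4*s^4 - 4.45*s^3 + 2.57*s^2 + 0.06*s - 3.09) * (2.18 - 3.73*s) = 5.222*s^5 + 13.5465*s^4 - 19.2871*s^3 + 5.3788*s^2 + 11.6565*s - 6.7362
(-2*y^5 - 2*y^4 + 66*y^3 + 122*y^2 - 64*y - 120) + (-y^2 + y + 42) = -2*y^5 - 2*y^4 + 66*y^3 + 121*y^2 - 63*y - 78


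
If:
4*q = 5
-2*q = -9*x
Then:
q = 5/4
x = 5/18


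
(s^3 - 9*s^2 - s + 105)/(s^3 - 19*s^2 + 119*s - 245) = (s + 3)/(s - 7)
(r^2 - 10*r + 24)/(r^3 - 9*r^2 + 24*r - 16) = (r - 6)/(r^2 - 5*r + 4)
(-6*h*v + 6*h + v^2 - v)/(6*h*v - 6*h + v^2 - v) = (-6*h + v)/(6*h + v)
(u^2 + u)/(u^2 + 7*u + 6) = u/(u + 6)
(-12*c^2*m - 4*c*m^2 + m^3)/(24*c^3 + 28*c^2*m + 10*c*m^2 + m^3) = m*(-6*c + m)/(12*c^2 + 8*c*m + m^2)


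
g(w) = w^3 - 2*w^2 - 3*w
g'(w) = 3*w^2 - 4*w - 3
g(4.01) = 20.29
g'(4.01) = 29.20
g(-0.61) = 0.86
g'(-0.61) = 0.56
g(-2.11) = -11.97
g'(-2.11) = 18.80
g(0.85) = -3.38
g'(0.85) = -4.23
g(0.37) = -1.33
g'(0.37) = -4.07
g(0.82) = -3.25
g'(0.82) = -4.26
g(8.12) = 379.16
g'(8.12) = 162.32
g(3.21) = 2.84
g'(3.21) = 15.07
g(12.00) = 1404.00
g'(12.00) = 381.00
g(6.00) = 126.00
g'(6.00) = 81.00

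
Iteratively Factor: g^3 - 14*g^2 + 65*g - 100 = (g - 4)*(g^2 - 10*g + 25) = (g - 5)*(g - 4)*(g - 5)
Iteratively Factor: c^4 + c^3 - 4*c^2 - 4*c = (c + 1)*(c^3 - 4*c) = (c - 2)*(c + 1)*(c^2 + 2*c) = (c - 2)*(c + 1)*(c + 2)*(c)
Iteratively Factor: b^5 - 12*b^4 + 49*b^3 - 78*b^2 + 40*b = (b - 4)*(b^4 - 8*b^3 + 17*b^2 - 10*b) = (b - 4)*(b - 2)*(b^3 - 6*b^2 + 5*b) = b*(b - 4)*(b - 2)*(b^2 - 6*b + 5) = b*(b - 5)*(b - 4)*(b - 2)*(b - 1)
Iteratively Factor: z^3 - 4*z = (z)*(z^2 - 4) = z*(z - 2)*(z + 2)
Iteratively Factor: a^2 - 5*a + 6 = (a - 2)*(a - 3)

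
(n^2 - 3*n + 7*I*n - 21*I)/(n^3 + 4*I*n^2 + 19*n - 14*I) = (n - 3)/(n^2 - 3*I*n - 2)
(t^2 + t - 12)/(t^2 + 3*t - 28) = (t^2 + t - 12)/(t^2 + 3*t - 28)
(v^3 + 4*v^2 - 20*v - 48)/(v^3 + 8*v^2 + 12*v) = (v - 4)/v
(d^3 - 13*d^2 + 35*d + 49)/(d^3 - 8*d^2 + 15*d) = (d^3 - 13*d^2 + 35*d + 49)/(d*(d^2 - 8*d + 15))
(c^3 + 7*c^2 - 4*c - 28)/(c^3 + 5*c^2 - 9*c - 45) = (c^3 + 7*c^2 - 4*c - 28)/(c^3 + 5*c^2 - 9*c - 45)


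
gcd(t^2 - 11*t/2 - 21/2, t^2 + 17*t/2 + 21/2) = t + 3/2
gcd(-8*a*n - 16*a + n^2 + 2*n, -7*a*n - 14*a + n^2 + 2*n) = n + 2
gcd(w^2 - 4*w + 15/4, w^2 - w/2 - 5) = w - 5/2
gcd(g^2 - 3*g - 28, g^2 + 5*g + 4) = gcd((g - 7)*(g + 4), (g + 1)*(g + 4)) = g + 4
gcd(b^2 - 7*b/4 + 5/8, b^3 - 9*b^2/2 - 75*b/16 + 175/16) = b - 5/4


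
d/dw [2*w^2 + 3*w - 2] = 4*w + 3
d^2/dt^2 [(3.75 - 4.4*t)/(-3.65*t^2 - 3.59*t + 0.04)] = ((4.4*t - 3.75)*(7.3*t + 3.59)*(14.6*t + 7.18) - (96.36*t + 4.217)*(3.65*t^2 + 3.59*t - 0.04))/(3.65*t^2 + 3.59*t - 0.04)^3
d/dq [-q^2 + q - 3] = 1 - 2*q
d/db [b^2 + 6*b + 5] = 2*b + 6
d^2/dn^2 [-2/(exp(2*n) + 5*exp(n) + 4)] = 2*(-2*(2*exp(n) + 5)^2*exp(n) + (4*exp(n) + 5)*(exp(2*n) + 5*exp(n) + 4))*exp(n)/(exp(2*n) + 5*exp(n) + 4)^3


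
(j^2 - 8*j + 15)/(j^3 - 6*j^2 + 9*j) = (j - 5)/(j*(j - 3))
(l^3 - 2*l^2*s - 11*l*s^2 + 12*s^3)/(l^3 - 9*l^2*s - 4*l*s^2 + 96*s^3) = (-l + s)/(-l + 8*s)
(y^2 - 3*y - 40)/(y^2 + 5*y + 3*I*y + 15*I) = (y - 8)/(y + 3*I)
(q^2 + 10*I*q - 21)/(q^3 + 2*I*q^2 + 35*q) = (q + 3*I)/(q*(q - 5*I))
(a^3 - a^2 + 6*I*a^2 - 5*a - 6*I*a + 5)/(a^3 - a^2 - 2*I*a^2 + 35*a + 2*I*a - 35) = (a + I)/(a - 7*I)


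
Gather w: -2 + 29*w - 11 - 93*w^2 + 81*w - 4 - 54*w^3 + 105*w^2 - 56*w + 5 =-54*w^3 + 12*w^2 + 54*w - 12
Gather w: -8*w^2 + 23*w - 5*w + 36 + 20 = -8*w^2 + 18*w + 56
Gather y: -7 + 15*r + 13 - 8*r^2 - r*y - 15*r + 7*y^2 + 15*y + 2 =-8*r^2 + 7*y^2 + y*(15 - r) + 8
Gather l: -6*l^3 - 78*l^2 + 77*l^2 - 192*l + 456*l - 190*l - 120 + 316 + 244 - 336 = -6*l^3 - l^2 + 74*l + 104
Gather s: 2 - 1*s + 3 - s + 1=6 - 2*s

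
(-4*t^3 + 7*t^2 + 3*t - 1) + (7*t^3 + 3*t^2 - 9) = 3*t^3 + 10*t^2 + 3*t - 10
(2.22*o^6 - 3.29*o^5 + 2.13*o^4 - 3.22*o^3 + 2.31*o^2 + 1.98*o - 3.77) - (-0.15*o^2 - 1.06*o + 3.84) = 2.22*o^6 - 3.29*o^5 + 2.13*o^4 - 3.22*o^3 + 2.46*o^2 + 3.04*o - 7.61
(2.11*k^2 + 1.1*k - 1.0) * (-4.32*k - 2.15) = -9.1152*k^3 - 9.2885*k^2 + 1.955*k + 2.15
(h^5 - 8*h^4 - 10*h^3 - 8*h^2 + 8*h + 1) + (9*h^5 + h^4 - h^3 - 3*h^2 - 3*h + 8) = 10*h^5 - 7*h^4 - 11*h^3 - 11*h^2 + 5*h + 9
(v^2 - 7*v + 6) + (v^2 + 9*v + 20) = 2*v^2 + 2*v + 26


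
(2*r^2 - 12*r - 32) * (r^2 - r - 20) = 2*r^4 - 14*r^3 - 60*r^2 + 272*r + 640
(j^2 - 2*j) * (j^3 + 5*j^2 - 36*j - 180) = j^5 + 3*j^4 - 46*j^3 - 108*j^2 + 360*j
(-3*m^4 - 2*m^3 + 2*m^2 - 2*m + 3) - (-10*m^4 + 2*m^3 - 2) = 7*m^4 - 4*m^3 + 2*m^2 - 2*m + 5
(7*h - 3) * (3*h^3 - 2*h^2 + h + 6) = 21*h^4 - 23*h^3 + 13*h^2 + 39*h - 18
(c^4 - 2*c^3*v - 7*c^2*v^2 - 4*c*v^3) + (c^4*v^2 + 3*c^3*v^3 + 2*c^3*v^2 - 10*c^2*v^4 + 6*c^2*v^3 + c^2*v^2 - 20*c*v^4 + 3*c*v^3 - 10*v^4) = c^4*v^2 + c^4 + 3*c^3*v^3 + 2*c^3*v^2 - 2*c^3*v - 10*c^2*v^4 + 6*c^2*v^3 - 6*c^2*v^2 - 20*c*v^4 - c*v^3 - 10*v^4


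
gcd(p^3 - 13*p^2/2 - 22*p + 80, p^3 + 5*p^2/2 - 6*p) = p + 4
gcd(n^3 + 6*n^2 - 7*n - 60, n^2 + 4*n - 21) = n - 3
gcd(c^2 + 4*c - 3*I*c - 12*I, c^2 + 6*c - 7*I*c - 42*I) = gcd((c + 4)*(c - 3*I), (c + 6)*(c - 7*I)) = 1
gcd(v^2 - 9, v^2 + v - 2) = 1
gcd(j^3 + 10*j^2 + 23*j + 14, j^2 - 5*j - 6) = j + 1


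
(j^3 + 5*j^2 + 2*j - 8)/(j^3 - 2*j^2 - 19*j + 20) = (j + 2)/(j - 5)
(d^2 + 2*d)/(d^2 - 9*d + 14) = d*(d + 2)/(d^2 - 9*d + 14)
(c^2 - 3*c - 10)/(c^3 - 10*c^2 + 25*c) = (c + 2)/(c*(c - 5))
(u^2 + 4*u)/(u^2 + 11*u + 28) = u/(u + 7)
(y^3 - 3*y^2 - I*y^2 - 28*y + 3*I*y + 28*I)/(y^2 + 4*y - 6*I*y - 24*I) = (y^2 - y*(7 + I) + 7*I)/(y - 6*I)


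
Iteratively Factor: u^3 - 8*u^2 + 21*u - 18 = (u - 2)*(u^2 - 6*u + 9) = (u - 3)*(u - 2)*(u - 3)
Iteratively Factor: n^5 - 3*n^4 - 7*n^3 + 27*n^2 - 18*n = (n - 1)*(n^4 - 2*n^3 - 9*n^2 + 18*n) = n*(n - 1)*(n^3 - 2*n^2 - 9*n + 18) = n*(n - 2)*(n - 1)*(n^2 - 9) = n*(n - 3)*(n - 2)*(n - 1)*(n + 3)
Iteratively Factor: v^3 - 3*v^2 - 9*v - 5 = (v + 1)*(v^2 - 4*v - 5) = (v - 5)*(v + 1)*(v + 1)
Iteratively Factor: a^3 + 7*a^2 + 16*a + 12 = (a + 2)*(a^2 + 5*a + 6) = (a + 2)^2*(a + 3)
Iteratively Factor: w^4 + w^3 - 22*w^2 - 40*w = (w + 4)*(w^3 - 3*w^2 - 10*w) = (w + 2)*(w + 4)*(w^2 - 5*w) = w*(w + 2)*(w + 4)*(w - 5)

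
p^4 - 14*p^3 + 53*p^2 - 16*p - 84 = (p - 7)*(p - 6)*(p - 2)*(p + 1)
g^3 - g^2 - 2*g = g*(g - 2)*(g + 1)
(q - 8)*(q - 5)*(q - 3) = q^3 - 16*q^2 + 79*q - 120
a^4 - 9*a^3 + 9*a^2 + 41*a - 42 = (a - 7)*(a - 3)*(a - 1)*(a + 2)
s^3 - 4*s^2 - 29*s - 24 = (s - 8)*(s + 1)*(s + 3)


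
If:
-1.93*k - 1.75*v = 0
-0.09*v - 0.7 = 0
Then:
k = 7.05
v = -7.78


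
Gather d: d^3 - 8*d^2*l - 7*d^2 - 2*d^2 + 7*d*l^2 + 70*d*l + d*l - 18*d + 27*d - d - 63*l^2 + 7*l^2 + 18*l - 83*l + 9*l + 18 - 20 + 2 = d^3 + d^2*(-8*l - 9) + d*(7*l^2 + 71*l + 8) - 56*l^2 - 56*l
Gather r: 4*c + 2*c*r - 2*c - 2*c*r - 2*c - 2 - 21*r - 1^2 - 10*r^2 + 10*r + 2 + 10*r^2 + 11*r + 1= 0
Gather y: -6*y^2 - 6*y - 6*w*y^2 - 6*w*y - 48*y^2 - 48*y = y^2*(-6*w - 54) + y*(-6*w - 54)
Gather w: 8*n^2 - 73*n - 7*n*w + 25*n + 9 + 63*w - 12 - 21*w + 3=8*n^2 - 48*n + w*(42 - 7*n)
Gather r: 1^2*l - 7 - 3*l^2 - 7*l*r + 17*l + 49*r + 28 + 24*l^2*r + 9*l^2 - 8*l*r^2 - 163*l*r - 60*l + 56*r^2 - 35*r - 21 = 6*l^2 - 42*l + r^2*(56 - 8*l) + r*(24*l^2 - 170*l + 14)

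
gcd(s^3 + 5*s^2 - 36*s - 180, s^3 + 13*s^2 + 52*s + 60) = s^2 + 11*s + 30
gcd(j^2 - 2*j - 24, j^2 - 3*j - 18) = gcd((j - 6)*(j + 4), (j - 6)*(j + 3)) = j - 6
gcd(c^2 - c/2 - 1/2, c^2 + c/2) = c + 1/2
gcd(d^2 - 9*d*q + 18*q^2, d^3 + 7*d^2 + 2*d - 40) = 1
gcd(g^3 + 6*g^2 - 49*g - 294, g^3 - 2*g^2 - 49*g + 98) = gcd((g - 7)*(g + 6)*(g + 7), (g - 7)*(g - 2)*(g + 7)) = g^2 - 49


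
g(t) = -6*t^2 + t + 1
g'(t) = 1 - 12*t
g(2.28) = -27.91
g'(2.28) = -26.36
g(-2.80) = -48.84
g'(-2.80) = 34.60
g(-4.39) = -119.02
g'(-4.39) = 53.68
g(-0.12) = 0.79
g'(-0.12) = 2.44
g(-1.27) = -9.95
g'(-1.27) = 16.24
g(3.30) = -61.04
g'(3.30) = -38.60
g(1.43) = -9.84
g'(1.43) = -16.16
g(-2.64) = -43.46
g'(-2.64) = 32.68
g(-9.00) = -494.00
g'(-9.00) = 109.00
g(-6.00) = -221.00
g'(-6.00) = 73.00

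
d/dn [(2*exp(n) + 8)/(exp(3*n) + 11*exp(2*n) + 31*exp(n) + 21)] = 2*(-(exp(n) + 4)*(3*exp(2*n) + 22*exp(n) + 31) + exp(3*n) + 11*exp(2*n) + 31*exp(n) + 21)*exp(n)/(exp(3*n) + 11*exp(2*n) + 31*exp(n) + 21)^2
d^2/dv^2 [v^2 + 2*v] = 2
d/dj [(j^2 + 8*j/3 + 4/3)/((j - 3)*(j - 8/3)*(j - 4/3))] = 3*(-27*j^4 - 144*j^3 + 816*j^2 - 72*j - 1328)/(81*j^6 - 1134*j^5 + 6489*j^4 - 19368*j^3 + 31696*j^2 - 26880*j + 9216)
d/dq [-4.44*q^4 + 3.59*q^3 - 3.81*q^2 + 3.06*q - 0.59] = -17.76*q^3 + 10.77*q^2 - 7.62*q + 3.06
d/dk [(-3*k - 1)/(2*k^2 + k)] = (6*k^2 + 4*k + 1)/(k^2*(4*k^2 + 4*k + 1))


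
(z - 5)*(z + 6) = z^2 + z - 30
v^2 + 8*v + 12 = (v + 2)*(v + 6)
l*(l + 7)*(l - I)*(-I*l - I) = -I*l^4 - l^3 - 8*I*l^3 - 8*l^2 - 7*I*l^2 - 7*l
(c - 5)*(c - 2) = c^2 - 7*c + 10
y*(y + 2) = y^2 + 2*y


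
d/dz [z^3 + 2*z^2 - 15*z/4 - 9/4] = 3*z^2 + 4*z - 15/4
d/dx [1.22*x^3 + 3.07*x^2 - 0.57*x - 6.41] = 3.66*x^2 + 6.14*x - 0.57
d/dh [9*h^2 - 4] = 18*h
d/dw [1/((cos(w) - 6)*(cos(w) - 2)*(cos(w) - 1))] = (-3*sin(w)^2 - 18*cos(w) + 23)*sin(w)/((cos(w) - 6)^2*(cos(w) - 2)^2*(cos(w) - 1)^2)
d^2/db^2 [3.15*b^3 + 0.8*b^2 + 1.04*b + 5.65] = 18.9*b + 1.6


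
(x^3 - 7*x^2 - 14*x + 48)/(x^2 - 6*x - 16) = (x^2 + x - 6)/(x + 2)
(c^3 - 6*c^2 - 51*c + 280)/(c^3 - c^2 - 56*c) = (c - 5)/c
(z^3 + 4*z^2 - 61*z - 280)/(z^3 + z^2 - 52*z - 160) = (z + 7)/(z + 4)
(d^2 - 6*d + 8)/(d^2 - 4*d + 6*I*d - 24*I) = (d - 2)/(d + 6*I)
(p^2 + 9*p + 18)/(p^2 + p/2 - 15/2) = 2*(p + 6)/(2*p - 5)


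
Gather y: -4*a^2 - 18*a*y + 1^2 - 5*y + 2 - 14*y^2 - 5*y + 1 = -4*a^2 - 14*y^2 + y*(-18*a - 10) + 4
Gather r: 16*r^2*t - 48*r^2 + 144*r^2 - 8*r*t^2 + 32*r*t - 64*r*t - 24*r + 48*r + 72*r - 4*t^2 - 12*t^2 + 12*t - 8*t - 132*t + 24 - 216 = r^2*(16*t + 96) + r*(-8*t^2 - 32*t + 96) - 16*t^2 - 128*t - 192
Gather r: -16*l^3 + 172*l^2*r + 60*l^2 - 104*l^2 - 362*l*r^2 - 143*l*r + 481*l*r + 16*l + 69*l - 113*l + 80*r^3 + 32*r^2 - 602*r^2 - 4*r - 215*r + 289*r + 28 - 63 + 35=-16*l^3 - 44*l^2 - 28*l + 80*r^3 + r^2*(-362*l - 570) + r*(172*l^2 + 338*l + 70)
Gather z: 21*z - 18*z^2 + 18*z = -18*z^2 + 39*z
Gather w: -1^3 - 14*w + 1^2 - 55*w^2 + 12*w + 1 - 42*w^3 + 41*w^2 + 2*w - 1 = -42*w^3 - 14*w^2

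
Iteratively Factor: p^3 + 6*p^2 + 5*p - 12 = (p + 3)*(p^2 + 3*p - 4) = (p - 1)*(p + 3)*(p + 4)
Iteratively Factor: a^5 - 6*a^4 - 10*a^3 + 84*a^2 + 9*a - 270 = (a - 3)*(a^4 - 3*a^3 - 19*a^2 + 27*a + 90) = (a - 5)*(a - 3)*(a^3 + 2*a^2 - 9*a - 18) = (a - 5)*(a - 3)*(a + 3)*(a^2 - a - 6) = (a - 5)*(a - 3)*(a + 2)*(a + 3)*(a - 3)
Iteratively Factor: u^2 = (u)*(u)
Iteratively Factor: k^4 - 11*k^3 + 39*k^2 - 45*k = (k)*(k^3 - 11*k^2 + 39*k - 45) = k*(k - 3)*(k^2 - 8*k + 15) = k*(k - 5)*(k - 3)*(k - 3)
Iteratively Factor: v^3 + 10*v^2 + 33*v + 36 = (v + 4)*(v^2 + 6*v + 9) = (v + 3)*(v + 4)*(v + 3)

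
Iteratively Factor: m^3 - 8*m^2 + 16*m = (m - 4)*(m^2 - 4*m) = m*(m - 4)*(m - 4)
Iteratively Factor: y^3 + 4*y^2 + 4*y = (y + 2)*(y^2 + 2*y) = y*(y + 2)*(y + 2)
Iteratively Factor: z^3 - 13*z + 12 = (z + 4)*(z^2 - 4*z + 3) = (z - 1)*(z + 4)*(z - 3)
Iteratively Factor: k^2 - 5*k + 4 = (k - 1)*(k - 4)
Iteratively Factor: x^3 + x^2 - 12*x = (x + 4)*(x^2 - 3*x) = x*(x + 4)*(x - 3)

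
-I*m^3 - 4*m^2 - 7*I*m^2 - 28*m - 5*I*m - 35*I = (m + 7)*(m - 5*I)*(-I*m + 1)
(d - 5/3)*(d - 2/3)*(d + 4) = d^3 + 5*d^2/3 - 74*d/9 + 40/9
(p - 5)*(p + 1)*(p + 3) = p^3 - p^2 - 17*p - 15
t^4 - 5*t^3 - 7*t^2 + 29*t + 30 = (t - 5)*(t - 3)*(t + 1)*(t + 2)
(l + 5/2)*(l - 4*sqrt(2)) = l^2 - 4*sqrt(2)*l + 5*l/2 - 10*sqrt(2)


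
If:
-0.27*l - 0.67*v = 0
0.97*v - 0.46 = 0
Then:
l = -1.18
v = 0.47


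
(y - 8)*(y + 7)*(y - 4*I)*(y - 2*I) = y^4 - y^3 - 6*I*y^3 - 64*y^2 + 6*I*y^2 + 8*y + 336*I*y + 448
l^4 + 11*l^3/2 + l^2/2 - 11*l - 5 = (l + 1/2)*(l + 5)*(l - sqrt(2))*(l + sqrt(2))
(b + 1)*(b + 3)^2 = b^3 + 7*b^2 + 15*b + 9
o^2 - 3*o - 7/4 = (o - 7/2)*(o + 1/2)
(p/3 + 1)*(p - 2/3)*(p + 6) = p^3/3 + 25*p^2/9 + 4*p - 4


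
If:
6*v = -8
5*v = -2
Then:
No Solution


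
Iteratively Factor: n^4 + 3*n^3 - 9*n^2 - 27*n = (n)*(n^3 + 3*n^2 - 9*n - 27) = n*(n + 3)*(n^2 - 9) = n*(n + 3)^2*(n - 3)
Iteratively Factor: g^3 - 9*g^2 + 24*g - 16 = (g - 1)*(g^2 - 8*g + 16) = (g - 4)*(g - 1)*(g - 4)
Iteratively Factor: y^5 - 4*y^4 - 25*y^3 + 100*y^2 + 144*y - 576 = (y - 4)*(y^4 - 25*y^2 + 144) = (y - 4)*(y + 3)*(y^3 - 3*y^2 - 16*y + 48) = (y - 4)^2*(y + 3)*(y^2 + y - 12) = (y - 4)^2*(y - 3)*(y + 3)*(y + 4)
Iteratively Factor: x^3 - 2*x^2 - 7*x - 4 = (x + 1)*(x^2 - 3*x - 4) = (x - 4)*(x + 1)*(x + 1)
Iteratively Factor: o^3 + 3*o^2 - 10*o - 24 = (o + 4)*(o^2 - o - 6) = (o + 2)*(o + 4)*(o - 3)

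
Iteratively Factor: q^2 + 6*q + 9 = (q + 3)*(q + 3)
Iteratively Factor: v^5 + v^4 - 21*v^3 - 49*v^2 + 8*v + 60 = (v - 1)*(v^4 + 2*v^3 - 19*v^2 - 68*v - 60) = (v - 5)*(v - 1)*(v^3 + 7*v^2 + 16*v + 12) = (v - 5)*(v - 1)*(v + 3)*(v^2 + 4*v + 4) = (v - 5)*(v - 1)*(v + 2)*(v + 3)*(v + 2)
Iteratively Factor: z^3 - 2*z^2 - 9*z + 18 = (z + 3)*(z^2 - 5*z + 6) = (z - 3)*(z + 3)*(z - 2)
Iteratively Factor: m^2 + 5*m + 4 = (m + 1)*(m + 4)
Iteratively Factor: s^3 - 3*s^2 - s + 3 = (s - 1)*(s^2 - 2*s - 3) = (s - 1)*(s + 1)*(s - 3)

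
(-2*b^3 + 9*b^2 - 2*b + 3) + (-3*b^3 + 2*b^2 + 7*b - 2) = -5*b^3 + 11*b^2 + 5*b + 1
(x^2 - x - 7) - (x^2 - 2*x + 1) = x - 8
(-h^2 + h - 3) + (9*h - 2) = -h^2 + 10*h - 5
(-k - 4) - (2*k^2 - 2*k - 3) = -2*k^2 + k - 1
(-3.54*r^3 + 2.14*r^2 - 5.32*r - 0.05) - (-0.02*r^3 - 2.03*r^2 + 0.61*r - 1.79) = -3.52*r^3 + 4.17*r^2 - 5.93*r + 1.74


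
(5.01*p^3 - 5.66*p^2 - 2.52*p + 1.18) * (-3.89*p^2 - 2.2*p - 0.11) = -19.4889*p^5 + 10.9954*p^4 + 21.7037*p^3 + 1.5764*p^2 - 2.3188*p - 0.1298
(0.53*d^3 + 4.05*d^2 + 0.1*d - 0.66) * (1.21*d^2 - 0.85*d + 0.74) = 0.6413*d^5 + 4.45*d^4 - 2.9293*d^3 + 2.1134*d^2 + 0.635*d - 0.4884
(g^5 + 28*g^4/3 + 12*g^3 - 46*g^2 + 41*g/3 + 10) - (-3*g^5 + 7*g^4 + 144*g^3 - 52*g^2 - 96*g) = 4*g^5 + 7*g^4/3 - 132*g^3 + 6*g^2 + 329*g/3 + 10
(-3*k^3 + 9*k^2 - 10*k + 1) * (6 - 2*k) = 6*k^4 - 36*k^3 + 74*k^2 - 62*k + 6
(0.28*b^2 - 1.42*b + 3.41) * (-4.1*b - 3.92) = -1.148*b^3 + 4.7244*b^2 - 8.4146*b - 13.3672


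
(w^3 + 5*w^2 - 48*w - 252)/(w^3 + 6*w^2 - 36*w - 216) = (w - 7)/(w - 6)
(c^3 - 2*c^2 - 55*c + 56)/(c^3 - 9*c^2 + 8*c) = (c + 7)/c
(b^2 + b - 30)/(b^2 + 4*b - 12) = (b - 5)/(b - 2)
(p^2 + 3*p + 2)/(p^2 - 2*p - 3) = (p + 2)/(p - 3)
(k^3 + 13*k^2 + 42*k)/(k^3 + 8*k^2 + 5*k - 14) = k*(k + 6)/(k^2 + k - 2)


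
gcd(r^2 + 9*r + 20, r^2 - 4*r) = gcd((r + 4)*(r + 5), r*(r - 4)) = 1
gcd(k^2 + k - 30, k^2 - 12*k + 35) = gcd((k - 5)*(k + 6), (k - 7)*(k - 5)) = k - 5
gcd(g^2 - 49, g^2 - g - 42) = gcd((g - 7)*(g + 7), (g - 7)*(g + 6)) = g - 7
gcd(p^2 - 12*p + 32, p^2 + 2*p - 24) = p - 4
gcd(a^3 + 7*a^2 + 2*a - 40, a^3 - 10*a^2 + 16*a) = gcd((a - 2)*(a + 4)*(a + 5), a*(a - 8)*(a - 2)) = a - 2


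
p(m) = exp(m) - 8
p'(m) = exp(m)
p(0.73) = -5.92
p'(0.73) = 2.08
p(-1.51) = -7.78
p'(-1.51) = 0.22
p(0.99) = -5.31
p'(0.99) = 2.69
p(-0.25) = -7.22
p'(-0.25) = 0.78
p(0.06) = -6.94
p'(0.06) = 1.06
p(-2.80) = -7.94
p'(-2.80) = 0.06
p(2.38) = 2.80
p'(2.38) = 10.80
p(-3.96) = -7.98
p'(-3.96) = 0.02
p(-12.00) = -8.00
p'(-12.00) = 0.00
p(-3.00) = -7.95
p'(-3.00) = 0.05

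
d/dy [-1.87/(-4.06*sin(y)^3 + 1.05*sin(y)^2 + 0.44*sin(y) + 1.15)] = (-22.7766*sin(y)^2 + 3.927*sin(y) + 0.8228)*cos(y)/(-4.06*sin(y)^3 + 1.05*sin(y)^2 + 0.44*sin(y) + 1.15)^2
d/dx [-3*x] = -3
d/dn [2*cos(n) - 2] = -2*sin(n)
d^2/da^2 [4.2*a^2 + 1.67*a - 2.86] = 8.40000000000000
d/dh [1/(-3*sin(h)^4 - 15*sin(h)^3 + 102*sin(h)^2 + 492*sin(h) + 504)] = (7*sin(h) - 4*cos(h)^2 - 78)*cos(h)/(3*(sin(h) - 6)^2*(sin(h) + 2)^3*(sin(h) + 7)^2)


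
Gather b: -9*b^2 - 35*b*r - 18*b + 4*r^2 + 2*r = -9*b^2 + b*(-35*r - 18) + 4*r^2 + 2*r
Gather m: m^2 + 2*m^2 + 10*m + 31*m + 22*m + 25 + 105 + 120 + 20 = 3*m^2 + 63*m + 270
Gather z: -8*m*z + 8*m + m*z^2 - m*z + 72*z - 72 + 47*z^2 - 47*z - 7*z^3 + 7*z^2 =8*m - 7*z^3 + z^2*(m + 54) + z*(25 - 9*m) - 72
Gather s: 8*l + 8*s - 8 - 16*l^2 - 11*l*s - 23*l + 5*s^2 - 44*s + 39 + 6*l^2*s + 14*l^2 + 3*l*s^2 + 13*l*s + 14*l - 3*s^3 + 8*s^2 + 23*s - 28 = -2*l^2 - l - 3*s^3 + s^2*(3*l + 13) + s*(6*l^2 + 2*l - 13) + 3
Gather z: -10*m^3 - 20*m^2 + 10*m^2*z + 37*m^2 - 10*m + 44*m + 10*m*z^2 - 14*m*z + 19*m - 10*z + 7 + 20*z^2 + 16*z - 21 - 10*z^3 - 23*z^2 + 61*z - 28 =-10*m^3 + 17*m^2 + 53*m - 10*z^3 + z^2*(10*m - 3) + z*(10*m^2 - 14*m + 67) - 42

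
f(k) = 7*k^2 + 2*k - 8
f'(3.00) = 44.00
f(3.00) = 61.00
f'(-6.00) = -82.00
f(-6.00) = 232.00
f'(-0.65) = -7.10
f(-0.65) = -6.34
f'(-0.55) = -5.70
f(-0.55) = -6.98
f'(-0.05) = 1.30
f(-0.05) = -8.08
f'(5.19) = 74.66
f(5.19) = 190.93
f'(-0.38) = -3.32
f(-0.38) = -7.75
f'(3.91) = 56.74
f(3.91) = 106.84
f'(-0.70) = -7.80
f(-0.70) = -5.97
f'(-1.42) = -17.88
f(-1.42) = 3.27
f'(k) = 14*k + 2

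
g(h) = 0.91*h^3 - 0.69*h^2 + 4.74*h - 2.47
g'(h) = 2.73*h^2 - 1.38*h + 4.74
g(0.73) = 0.98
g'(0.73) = 5.19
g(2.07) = 12.46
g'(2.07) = 13.58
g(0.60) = 0.32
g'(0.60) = 4.89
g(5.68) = 168.95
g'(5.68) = 84.98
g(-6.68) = -336.17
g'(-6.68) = 135.78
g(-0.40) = -4.53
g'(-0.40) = 5.73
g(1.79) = 9.02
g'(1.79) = 11.02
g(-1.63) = -15.97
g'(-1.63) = 14.24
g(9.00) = 647.69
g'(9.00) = 213.45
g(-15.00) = -3300.07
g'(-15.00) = 639.69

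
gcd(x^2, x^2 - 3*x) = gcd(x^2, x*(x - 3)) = x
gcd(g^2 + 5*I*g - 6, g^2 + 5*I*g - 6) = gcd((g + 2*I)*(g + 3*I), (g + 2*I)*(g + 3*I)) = g^2 + 5*I*g - 6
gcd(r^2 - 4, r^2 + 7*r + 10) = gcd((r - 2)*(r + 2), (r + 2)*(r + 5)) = r + 2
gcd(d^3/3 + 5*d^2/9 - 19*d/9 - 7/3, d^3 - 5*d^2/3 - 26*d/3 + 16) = d + 3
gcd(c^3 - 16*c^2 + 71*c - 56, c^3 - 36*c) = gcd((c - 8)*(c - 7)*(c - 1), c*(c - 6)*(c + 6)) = 1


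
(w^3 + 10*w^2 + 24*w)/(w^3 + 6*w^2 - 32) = w*(w + 6)/(w^2 + 2*w - 8)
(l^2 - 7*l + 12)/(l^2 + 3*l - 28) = (l - 3)/(l + 7)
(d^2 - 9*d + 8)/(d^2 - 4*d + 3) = (d - 8)/(d - 3)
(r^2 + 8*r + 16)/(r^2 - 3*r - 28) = (r + 4)/(r - 7)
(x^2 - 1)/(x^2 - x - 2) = (x - 1)/(x - 2)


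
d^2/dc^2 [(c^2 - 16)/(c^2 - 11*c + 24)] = 2*(11*c^3 - 120*c^2 + 528*c - 976)/(c^6 - 33*c^5 + 435*c^4 - 2915*c^3 + 10440*c^2 - 19008*c + 13824)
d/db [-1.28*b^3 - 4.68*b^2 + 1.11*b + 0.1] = -3.84*b^2 - 9.36*b + 1.11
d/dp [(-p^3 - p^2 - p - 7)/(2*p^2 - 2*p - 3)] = (-2*p^4 + 4*p^3 + 13*p^2 + 34*p - 11)/(4*p^4 - 8*p^3 - 8*p^2 + 12*p + 9)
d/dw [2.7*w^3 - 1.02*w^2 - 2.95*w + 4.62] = 8.1*w^2 - 2.04*w - 2.95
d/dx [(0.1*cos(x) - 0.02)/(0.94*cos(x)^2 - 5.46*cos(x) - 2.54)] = (0.094*cos(x)^2 - 0.0376*cos(x) + 0.3632)*sin(x)/(0.8836*cos(x)^4 - 10.2648*cos(x)^3 + 25.0364*cos(x)^2 + 27.7368*cos(x) + 6.4516)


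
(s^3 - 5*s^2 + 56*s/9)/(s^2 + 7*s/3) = (9*s^2 - 45*s + 56)/(3*(3*s + 7))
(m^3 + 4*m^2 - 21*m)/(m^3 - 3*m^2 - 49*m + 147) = m/(m - 7)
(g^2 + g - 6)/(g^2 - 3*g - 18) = (g - 2)/(g - 6)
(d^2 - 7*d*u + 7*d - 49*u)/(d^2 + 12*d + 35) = (d - 7*u)/(d + 5)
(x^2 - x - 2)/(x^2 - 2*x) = (x + 1)/x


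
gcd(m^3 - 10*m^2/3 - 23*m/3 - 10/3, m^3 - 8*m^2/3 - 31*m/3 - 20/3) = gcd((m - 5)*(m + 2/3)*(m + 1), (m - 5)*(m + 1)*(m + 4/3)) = m^2 - 4*m - 5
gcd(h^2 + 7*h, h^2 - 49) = h + 7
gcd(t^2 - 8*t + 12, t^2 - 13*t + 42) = t - 6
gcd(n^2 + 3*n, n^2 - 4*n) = n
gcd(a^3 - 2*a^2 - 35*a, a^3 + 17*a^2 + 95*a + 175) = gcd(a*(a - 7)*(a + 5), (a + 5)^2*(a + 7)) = a + 5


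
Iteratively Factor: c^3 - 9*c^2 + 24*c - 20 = (c - 2)*(c^2 - 7*c + 10) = (c - 5)*(c - 2)*(c - 2)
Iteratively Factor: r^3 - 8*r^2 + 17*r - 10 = (r - 5)*(r^2 - 3*r + 2) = (r - 5)*(r - 1)*(r - 2)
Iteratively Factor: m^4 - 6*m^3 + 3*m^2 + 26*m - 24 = (m - 1)*(m^3 - 5*m^2 - 2*m + 24) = (m - 4)*(m - 1)*(m^2 - m - 6) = (m - 4)*(m - 1)*(m + 2)*(m - 3)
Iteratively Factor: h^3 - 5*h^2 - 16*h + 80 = (h + 4)*(h^2 - 9*h + 20) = (h - 4)*(h + 4)*(h - 5)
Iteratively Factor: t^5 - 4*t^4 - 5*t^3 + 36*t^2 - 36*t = (t + 3)*(t^4 - 7*t^3 + 16*t^2 - 12*t) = (t - 2)*(t + 3)*(t^3 - 5*t^2 + 6*t) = t*(t - 2)*(t + 3)*(t^2 - 5*t + 6) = t*(t - 2)^2*(t + 3)*(t - 3)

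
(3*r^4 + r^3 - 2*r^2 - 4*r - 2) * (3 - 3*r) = -9*r^5 + 6*r^4 + 9*r^3 + 6*r^2 - 6*r - 6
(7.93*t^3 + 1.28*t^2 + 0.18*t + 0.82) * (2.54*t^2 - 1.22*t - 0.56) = 20.1422*t^5 - 6.4234*t^4 - 5.5452*t^3 + 1.1464*t^2 - 1.1012*t - 0.4592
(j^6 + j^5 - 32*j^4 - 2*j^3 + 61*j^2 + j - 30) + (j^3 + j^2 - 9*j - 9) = j^6 + j^5 - 32*j^4 - j^3 + 62*j^2 - 8*j - 39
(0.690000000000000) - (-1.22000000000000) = 1.91000000000000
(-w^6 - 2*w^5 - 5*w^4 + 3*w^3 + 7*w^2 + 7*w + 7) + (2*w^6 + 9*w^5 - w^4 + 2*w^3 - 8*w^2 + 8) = w^6 + 7*w^5 - 6*w^4 + 5*w^3 - w^2 + 7*w + 15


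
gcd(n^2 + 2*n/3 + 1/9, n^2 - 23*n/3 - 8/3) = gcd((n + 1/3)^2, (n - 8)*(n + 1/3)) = n + 1/3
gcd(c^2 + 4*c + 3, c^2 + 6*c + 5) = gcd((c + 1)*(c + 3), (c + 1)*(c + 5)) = c + 1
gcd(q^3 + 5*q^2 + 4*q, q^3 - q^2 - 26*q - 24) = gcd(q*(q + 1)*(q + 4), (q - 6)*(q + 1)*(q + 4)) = q^2 + 5*q + 4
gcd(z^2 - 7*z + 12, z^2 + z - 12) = z - 3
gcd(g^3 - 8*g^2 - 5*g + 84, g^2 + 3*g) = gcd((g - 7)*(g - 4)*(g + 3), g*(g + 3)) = g + 3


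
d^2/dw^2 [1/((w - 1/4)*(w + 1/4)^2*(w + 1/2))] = 1024*(2560*w^4 + 1600*w^3 + 48*w^2 - 52*w + 11)/(131072*w^10 + 229376*w^9 + 122880*w^8 - 2048*w^7 - 22016*w^6 - 4992*w^5 + 928*w^4 + 424*w^3 + 12*w^2 - 10*w - 1)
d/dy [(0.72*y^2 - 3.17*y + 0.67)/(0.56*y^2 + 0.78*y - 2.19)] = (2.3368*y^2 - 3.904*y + 6.4197)/(0.3136*y^4 + 0.8736*y^3 - 1.8444*y^2 - 3.4164*y + 4.7961)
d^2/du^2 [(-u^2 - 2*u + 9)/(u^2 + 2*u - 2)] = 42*(u^2 + 2*u + 2)/(u^6 + 6*u^5 + 6*u^4 - 16*u^3 - 12*u^2 + 24*u - 8)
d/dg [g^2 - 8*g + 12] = 2*g - 8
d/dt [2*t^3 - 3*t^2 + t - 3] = 6*t^2 - 6*t + 1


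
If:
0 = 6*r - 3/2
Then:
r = 1/4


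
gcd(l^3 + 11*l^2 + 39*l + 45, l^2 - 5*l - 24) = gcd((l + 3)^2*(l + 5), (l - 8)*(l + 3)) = l + 3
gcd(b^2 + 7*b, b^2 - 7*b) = b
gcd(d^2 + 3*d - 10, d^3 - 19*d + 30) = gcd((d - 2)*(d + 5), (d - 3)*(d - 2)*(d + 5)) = d^2 + 3*d - 10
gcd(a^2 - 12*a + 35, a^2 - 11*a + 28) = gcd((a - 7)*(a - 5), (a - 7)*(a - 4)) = a - 7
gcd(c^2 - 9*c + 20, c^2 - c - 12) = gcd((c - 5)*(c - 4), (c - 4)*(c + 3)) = c - 4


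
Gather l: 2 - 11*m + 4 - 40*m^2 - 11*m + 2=-40*m^2 - 22*m + 8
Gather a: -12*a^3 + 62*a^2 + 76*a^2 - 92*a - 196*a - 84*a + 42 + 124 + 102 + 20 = -12*a^3 + 138*a^2 - 372*a + 288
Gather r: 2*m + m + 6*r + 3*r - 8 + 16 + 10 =3*m + 9*r + 18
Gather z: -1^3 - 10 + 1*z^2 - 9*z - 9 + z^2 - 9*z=2*z^2 - 18*z - 20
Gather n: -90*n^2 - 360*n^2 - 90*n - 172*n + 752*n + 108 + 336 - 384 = -450*n^2 + 490*n + 60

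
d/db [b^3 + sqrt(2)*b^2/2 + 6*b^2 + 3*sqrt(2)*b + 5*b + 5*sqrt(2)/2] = 3*b^2 + sqrt(2)*b + 12*b + 3*sqrt(2) + 5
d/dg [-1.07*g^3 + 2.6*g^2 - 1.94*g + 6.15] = -3.21*g^2 + 5.2*g - 1.94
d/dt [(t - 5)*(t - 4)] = 2*t - 9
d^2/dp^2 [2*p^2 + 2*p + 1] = 4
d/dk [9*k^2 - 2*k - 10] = 18*k - 2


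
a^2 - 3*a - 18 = (a - 6)*(a + 3)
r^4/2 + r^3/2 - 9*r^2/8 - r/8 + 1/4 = (r/2 + 1)*(r - 1)*(r - 1/2)*(r + 1/2)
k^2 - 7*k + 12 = (k - 4)*(k - 3)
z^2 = z^2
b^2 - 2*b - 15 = (b - 5)*(b + 3)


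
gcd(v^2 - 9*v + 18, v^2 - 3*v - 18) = v - 6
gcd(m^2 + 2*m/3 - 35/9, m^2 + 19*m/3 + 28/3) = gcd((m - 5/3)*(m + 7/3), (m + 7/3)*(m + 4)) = m + 7/3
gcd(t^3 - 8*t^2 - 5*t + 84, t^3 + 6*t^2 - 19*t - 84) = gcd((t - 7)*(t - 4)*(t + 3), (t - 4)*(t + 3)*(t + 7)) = t^2 - t - 12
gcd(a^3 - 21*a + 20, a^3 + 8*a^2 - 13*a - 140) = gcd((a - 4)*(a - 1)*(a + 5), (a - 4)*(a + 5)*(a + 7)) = a^2 + a - 20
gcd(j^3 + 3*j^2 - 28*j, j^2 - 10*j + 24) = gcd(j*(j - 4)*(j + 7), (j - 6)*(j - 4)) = j - 4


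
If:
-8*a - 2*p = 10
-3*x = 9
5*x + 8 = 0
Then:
No Solution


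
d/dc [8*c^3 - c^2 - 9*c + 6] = 24*c^2 - 2*c - 9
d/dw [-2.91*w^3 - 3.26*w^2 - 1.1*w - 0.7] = -8.73*w^2 - 6.52*w - 1.1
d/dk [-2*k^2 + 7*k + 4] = 7 - 4*k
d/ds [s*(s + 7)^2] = (s + 7)*(3*s + 7)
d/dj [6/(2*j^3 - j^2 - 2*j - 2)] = 12*(-3*j^2 + j + 1)/(-2*j^3 + j^2 + 2*j + 2)^2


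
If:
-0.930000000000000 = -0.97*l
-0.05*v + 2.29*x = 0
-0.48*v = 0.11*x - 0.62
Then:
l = 0.96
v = 1.29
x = 0.03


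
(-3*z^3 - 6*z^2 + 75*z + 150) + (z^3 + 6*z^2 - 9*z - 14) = -2*z^3 + 66*z + 136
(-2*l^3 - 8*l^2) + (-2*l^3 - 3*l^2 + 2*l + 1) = -4*l^3 - 11*l^2 + 2*l + 1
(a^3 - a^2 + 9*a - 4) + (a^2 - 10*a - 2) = a^3 - a - 6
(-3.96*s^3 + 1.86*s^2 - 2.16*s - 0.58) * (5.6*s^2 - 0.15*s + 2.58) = -22.176*s^5 + 11.01*s^4 - 22.5918*s^3 + 1.8748*s^2 - 5.4858*s - 1.4964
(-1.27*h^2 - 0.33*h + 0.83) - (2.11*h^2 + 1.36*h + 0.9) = -3.38*h^2 - 1.69*h - 0.0700000000000001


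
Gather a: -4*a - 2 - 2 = -4*a - 4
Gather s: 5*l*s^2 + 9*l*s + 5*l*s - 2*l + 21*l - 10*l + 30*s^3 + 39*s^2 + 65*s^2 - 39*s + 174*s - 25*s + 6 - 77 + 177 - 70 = 9*l + 30*s^3 + s^2*(5*l + 104) + s*(14*l + 110) + 36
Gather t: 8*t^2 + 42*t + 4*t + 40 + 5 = 8*t^2 + 46*t + 45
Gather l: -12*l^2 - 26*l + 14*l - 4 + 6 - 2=-12*l^2 - 12*l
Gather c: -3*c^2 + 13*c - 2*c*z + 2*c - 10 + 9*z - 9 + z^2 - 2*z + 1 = -3*c^2 + c*(15 - 2*z) + z^2 + 7*z - 18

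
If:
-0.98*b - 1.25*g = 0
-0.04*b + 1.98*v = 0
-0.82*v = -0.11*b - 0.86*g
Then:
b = 0.00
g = 0.00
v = 0.00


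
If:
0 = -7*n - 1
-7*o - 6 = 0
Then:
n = -1/7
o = -6/7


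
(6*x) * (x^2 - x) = 6*x^3 - 6*x^2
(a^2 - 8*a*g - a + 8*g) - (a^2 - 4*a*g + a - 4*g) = -4*a*g - 2*a + 12*g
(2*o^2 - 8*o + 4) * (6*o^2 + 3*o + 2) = 12*o^4 - 42*o^3 + 4*o^2 - 4*o + 8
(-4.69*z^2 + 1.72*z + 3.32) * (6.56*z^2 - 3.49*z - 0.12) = -30.7664*z^4 + 27.6513*z^3 + 16.3392*z^2 - 11.7932*z - 0.3984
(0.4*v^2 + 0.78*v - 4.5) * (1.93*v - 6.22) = 0.772*v^3 - 0.9826*v^2 - 13.5366*v + 27.99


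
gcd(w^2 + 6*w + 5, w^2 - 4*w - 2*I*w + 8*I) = 1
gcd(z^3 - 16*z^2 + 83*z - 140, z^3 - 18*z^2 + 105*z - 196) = z^2 - 11*z + 28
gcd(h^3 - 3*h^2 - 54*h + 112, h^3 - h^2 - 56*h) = h^2 - h - 56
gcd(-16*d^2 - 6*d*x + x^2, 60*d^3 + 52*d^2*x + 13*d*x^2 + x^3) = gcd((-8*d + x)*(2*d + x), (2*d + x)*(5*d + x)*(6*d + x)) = 2*d + x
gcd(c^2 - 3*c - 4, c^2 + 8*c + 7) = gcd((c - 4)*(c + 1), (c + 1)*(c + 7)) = c + 1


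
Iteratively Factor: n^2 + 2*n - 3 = (n - 1)*(n + 3)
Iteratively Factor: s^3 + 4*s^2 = (s)*(s^2 + 4*s) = s*(s + 4)*(s)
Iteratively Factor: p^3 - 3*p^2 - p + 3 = (p - 3)*(p^2 - 1) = (p - 3)*(p + 1)*(p - 1)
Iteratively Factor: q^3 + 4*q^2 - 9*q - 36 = (q + 3)*(q^2 + q - 12) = (q - 3)*(q + 3)*(q + 4)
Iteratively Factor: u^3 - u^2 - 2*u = (u - 2)*(u^2 + u) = (u - 2)*(u + 1)*(u)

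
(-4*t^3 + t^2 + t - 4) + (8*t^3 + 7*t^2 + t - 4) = 4*t^3 + 8*t^2 + 2*t - 8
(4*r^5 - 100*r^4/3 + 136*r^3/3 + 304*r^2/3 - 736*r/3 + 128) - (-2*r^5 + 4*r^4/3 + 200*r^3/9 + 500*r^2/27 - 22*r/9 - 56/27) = 6*r^5 - 104*r^4/3 + 208*r^3/9 + 2236*r^2/27 - 2186*r/9 + 3512/27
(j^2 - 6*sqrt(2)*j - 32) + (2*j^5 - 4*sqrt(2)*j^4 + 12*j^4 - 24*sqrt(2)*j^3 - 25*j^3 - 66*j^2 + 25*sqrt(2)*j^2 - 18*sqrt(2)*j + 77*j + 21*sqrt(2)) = 2*j^5 - 4*sqrt(2)*j^4 + 12*j^4 - 24*sqrt(2)*j^3 - 25*j^3 - 65*j^2 + 25*sqrt(2)*j^2 - 24*sqrt(2)*j + 77*j - 32 + 21*sqrt(2)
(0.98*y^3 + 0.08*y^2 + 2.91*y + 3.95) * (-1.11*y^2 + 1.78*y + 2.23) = -1.0878*y^5 + 1.6556*y^4 - 0.902300000000001*y^3 + 0.973699999999999*y^2 + 13.5203*y + 8.8085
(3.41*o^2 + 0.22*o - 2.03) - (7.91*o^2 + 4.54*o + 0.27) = -4.5*o^2 - 4.32*o - 2.3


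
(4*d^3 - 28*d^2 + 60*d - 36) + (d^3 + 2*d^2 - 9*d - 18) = 5*d^3 - 26*d^2 + 51*d - 54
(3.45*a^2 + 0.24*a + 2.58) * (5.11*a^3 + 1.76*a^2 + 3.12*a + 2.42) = 17.6295*a^5 + 7.2984*a^4 + 24.3702*a^3 + 13.6386*a^2 + 8.6304*a + 6.2436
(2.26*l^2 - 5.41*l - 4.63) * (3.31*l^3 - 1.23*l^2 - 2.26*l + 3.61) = 7.4806*l^5 - 20.6869*l^4 - 13.7786*l^3 + 26.0801*l^2 - 9.0663*l - 16.7143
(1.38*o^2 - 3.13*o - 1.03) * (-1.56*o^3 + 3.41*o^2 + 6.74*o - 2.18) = -2.1528*o^5 + 9.5886*o^4 + 0.2347*o^3 - 27.6169*o^2 - 0.1188*o + 2.2454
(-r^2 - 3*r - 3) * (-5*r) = 5*r^3 + 15*r^2 + 15*r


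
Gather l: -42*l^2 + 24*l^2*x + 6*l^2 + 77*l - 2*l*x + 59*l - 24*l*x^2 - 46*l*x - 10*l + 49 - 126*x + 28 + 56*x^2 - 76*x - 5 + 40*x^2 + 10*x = l^2*(24*x - 36) + l*(-24*x^2 - 48*x + 126) + 96*x^2 - 192*x + 72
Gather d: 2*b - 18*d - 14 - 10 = 2*b - 18*d - 24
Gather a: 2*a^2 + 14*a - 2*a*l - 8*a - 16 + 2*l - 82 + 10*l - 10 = 2*a^2 + a*(6 - 2*l) + 12*l - 108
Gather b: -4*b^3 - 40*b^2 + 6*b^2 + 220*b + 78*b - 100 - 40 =-4*b^3 - 34*b^2 + 298*b - 140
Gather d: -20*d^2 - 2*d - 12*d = -20*d^2 - 14*d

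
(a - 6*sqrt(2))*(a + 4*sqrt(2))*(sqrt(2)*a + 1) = sqrt(2)*a^3 - 3*a^2 - 50*sqrt(2)*a - 48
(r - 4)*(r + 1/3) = r^2 - 11*r/3 - 4/3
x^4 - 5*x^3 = x^3*(x - 5)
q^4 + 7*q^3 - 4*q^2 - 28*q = q*(q - 2)*(q + 2)*(q + 7)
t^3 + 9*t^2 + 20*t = t*(t + 4)*(t + 5)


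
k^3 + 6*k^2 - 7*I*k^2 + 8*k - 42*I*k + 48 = (k + 6)*(k - 8*I)*(k + I)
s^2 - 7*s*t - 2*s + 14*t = (s - 2)*(s - 7*t)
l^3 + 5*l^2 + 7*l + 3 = (l + 1)^2*(l + 3)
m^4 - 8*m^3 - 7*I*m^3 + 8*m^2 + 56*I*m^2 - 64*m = m*(m - 8)*(m - 8*I)*(m + I)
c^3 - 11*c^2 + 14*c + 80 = (c - 8)*(c - 5)*(c + 2)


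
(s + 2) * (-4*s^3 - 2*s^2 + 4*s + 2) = -4*s^4 - 10*s^3 + 10*s + 4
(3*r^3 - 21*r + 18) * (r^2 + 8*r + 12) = 3*r^5 + 24*r^4 + 15*r^3 - 150*r^2 - 108*r + 216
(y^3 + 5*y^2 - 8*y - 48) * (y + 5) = y^4 + 10*y^3 + 17*y^2 - 88*y - 240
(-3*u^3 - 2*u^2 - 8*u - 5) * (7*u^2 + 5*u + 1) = -21*u^5 - 29*u^4 - 69*u^3 - 77*u^2 - 33*u - 5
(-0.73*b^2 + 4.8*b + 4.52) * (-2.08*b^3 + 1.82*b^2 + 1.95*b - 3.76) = 1.5184*b^5 - 11.3126*b^4 - 2.0891*b^3 + 20.3312*b^2 - 9.234*b - 16.9952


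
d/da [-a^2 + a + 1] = 1 - 2*a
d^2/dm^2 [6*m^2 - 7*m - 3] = 12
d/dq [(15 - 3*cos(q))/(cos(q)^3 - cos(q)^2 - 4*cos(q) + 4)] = 3*(-23*cos(q)/2 + 8*cos(2*q) - cos(3*q)/2 - 8)*sin(q)/(cos(q)^3 - cos(q)^2 - 4*cos(q) + 4)^2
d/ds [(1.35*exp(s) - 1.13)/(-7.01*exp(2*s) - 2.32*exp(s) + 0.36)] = (9.4635*exp(2*s) - 15.8426*exp(s) - 2.1356)*exp(s)/(49.1401*exp(4*s) + 32.5264*exp(3*s) + 0.3352*exp(2*s) - 1.6704*exp(s) + 0.1296)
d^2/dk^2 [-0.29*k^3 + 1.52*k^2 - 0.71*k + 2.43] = 3.04 - 1.74*k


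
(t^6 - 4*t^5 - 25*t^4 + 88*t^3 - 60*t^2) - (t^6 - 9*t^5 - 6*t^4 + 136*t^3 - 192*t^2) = 5*t^5 - 19*t^4 - 48*t^3 + 132*t^2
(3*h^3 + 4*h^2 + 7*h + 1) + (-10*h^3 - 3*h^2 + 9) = -7*h^3 + h^2 + 7*h + 10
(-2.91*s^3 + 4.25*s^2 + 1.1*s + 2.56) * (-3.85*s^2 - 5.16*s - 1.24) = 11.2035*s^5 - 1.3469*s^4 - 22.5566*s^3 - 20.802*s^2 - 14.5736*s - 3.1744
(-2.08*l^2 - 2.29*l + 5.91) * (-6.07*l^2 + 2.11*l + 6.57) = 12.6256*l^4 + 9.5115*l^3 - 54.3712*l^2 - 2.5752*l + 38.8287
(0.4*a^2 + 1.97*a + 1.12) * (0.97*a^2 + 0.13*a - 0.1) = 0.388*a^4 + 1.9629*a^3 + 1.3025*a^2 - 0.0514*a - 0.112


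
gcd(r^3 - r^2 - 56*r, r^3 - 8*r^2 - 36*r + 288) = r - 8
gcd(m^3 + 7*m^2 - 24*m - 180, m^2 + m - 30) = m^2 + m - 30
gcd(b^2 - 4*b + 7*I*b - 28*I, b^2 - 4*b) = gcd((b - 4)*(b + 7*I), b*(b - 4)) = b - 4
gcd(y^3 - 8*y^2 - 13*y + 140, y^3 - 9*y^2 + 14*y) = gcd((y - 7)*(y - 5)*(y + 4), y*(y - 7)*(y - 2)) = y - 7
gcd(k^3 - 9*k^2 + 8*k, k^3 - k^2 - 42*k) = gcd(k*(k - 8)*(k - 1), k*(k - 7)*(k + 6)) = k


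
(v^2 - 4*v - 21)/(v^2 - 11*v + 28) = (v + 3)/(v - 4)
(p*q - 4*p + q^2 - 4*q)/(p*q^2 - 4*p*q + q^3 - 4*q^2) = 1/q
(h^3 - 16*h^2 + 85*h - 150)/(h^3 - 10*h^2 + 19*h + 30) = (h - 5)/(h + 1)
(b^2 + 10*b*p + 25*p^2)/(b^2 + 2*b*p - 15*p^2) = (-b - 5*p)/(-b + 3*p)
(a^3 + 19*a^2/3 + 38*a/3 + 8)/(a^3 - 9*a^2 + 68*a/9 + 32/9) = 3*(3*a^3 + 19*a^2 + 38*a + 24)/(9*a^3 - 81*a^2 + 68*a + 32)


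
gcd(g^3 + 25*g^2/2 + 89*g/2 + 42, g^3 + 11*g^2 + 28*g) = g^2 + 11*g + 28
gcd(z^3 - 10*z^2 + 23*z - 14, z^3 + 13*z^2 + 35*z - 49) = z - 1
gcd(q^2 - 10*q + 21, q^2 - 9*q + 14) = q - 7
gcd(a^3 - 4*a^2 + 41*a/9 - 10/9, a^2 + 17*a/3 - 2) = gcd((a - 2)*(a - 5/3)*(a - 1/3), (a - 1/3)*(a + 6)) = a - 1/3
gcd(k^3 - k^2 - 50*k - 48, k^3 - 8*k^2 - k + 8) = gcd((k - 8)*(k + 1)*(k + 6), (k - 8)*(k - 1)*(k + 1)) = k^2 - 7*k - 8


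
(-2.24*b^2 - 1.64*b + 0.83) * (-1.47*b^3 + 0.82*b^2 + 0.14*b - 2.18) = 3.2928*b^5 + 0.574*b^4 - 2.8785*b^3 + 5.3342*b^2 + 3.6914*b - 1.8094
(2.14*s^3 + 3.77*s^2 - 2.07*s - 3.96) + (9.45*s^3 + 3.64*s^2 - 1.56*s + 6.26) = 11.59*s^3 + 7.41*s^2 - 3.63*s + 2.3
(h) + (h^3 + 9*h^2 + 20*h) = h^3 + 9*h^2 + 21*h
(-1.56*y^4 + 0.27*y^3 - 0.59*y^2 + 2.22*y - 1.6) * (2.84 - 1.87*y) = 2.9172*y^5 - 4.9353*y^4 + 1.8701*y^3 - 5.827*y^2 + 9.2968*y - 4.544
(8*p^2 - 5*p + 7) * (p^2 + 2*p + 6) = 8*p^4 + 11*p^3 + 45*p^2 - 16*p + 42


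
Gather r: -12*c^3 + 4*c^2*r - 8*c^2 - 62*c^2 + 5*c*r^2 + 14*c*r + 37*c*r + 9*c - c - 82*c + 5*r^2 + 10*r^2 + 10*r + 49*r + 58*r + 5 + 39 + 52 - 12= -12*c^3 - 70*c^2 - 74*c + r^2*(5*c + 15) + r*(4*c^2 + 51*c + 117) + 84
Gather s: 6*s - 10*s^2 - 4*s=-10*s^2 + 2*s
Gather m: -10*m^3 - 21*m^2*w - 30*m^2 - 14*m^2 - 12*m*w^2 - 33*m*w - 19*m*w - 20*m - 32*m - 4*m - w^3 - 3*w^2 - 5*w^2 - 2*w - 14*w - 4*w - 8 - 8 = -10*m^3 + m^2*(-21*w - 44) + m*(-12*w^2 - 52*w - 56) - w^3 - 8*w^2 - 20*w - 16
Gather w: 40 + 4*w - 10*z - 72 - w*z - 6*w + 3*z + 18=w*(-z - 2) - 7*z - 14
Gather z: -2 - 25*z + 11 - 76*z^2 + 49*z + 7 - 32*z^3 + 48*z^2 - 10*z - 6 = -32*z^3 - 28*z^2 + 14*z + 10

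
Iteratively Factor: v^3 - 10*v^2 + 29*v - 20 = (v - 4)*(v^2 - 6*v + 5) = (v - 5)*(v - 4)*(v - 1)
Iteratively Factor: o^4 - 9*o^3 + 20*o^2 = (o - 4)*(o^3 - 5*o^2) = o*(o - 4)*(o^2 - 5*o) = o*(o - 5)*(o - 4)*(o)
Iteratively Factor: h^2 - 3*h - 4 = (h - 4)*(h + 1)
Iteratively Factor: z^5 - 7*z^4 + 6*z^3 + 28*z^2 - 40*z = (z + 2)*(z^4 - 9*z^3 + 24*z^2 - 20*z) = (z - 5)*(z + 2)*(z^3 - 4*z^2 + 4*z) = (z - 5)*(z - 2)*(z + 2)*(z^2 - 2*z) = z*(z - 5)*(z - 2)*(z + 2)*(z - 2)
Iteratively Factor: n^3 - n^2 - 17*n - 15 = (n + 3)*(n^2 - 4*n - 5) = (n - 5)*(n + 3)*(n + 1)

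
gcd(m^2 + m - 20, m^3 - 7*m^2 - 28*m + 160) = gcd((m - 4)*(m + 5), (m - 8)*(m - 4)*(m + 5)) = m^2 + m - 20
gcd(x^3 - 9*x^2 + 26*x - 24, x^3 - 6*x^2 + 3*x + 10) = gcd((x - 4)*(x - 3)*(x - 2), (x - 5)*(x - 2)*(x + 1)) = x - 2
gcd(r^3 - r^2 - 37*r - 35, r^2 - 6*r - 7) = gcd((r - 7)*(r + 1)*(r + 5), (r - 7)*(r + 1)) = r^2 - 6*r - 7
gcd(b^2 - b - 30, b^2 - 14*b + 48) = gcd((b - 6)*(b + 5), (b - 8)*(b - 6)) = b - 6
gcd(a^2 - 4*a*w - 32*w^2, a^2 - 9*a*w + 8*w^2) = -a + 8*w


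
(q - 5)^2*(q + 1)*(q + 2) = q^4 - 7*q^3 - 3*q^2 + 55*q + 50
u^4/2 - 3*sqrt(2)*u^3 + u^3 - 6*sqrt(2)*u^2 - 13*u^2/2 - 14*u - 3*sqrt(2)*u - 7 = (u/2 + 1/2)*(u + 1)*(u - 7*sqrt(2))*(u + sqrt(2))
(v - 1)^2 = v^2 - 2*v + 1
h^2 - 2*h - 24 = (h - 6)*(h + 4)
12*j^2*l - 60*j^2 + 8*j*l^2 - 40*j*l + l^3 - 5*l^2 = (2*j + l)*(6*j + l)*(l - 5)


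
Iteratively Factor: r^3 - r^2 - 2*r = (r)*(r^2 - r - 2) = r*(r - 2)*(r + 1)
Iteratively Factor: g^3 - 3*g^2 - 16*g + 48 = (g + 4)*(g^2 - 7*g + 12) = (g - 4)*(g + 4)*(g - 3)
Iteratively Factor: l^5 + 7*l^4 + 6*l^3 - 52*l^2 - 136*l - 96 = (l - 3)*(l^4 + 10*l^3 + 36*l^2 + 56*l + 32) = (l - 3)*(l + 4)*(l^3 + 6*l^2 + 12*l + 8) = (l - 3)*(l + 2)*(l + 4)*(l^2 + 4*l + 4) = (l - 3)*(l + 2)^2*(l + 4)*(l + 2)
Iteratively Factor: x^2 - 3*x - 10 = (x - 5)*(x + 2)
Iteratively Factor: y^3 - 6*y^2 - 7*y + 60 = (y + 3)*(y^2 - 9*y + 20) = (y - 4)*(y + 3)*(y - 5)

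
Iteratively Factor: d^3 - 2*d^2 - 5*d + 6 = (d - 1)*(d^2 - d - 6) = (d - 3)*(d - 1)*(d + 2)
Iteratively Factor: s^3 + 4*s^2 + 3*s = (s + 1)*(s^2 + 3*s) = (s + 1)*(s + 3)*(s)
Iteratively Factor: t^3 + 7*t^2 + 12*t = (t + 4)*(t^2 + 3*t) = t*(t + 4)*(t + 3)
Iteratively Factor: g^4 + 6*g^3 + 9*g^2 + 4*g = (g + 4)*(g^3 + 2*g^2 + g) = g*(g + 4)*(g^2 + 2*g + 1) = g*(g + 1)*(g + 4)*(g + 1)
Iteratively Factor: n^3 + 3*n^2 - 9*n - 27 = (n + 3)*(n^2 - 9) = (n + 3)^2*(n - 3)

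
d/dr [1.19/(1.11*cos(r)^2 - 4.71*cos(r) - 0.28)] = (2.6418*cos(r) - 5.6049)*sin(r)/(-1.11*cos(r)^2 + 4.71*cos(r) + 0.28)^2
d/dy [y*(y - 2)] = 2*y - 2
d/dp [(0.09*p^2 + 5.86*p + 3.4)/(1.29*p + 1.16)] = (0.1161*p^2 + 0.2088*p + 2.4116)/(1.6641*p^2 + 2.9928*p + 1.3456)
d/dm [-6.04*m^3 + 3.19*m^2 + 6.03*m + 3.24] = -18.12*m^2 + 6.38*m + 6.03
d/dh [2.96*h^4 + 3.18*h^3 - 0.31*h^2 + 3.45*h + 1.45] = 11.84*h^3 + 9.54*h^2 - 0.62*h + 3.45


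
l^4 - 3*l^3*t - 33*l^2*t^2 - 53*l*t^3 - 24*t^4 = (l - 8*t)*(l + t)^2*(l + 3*t)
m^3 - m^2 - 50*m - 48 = (m - 8)*(m + 1)*(m + 6)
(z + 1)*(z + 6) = z^2 + 7*z + 6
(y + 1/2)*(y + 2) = y^2 + 5*y/2 + 1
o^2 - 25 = (o - 5)*(o + 5)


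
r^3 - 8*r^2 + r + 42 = (r - 7)*(r - 3)*(r + 2)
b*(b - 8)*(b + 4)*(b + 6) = b^4 + 2*b^3 - 56*b^2 - 192*b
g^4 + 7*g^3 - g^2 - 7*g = g*(g - 1)*(g + 1)*(g + 7)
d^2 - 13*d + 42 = (d - 7)*(d - 6)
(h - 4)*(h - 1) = h^2 - 5*h + 4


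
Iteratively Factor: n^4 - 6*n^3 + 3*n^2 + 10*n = (n + 1)*(n^3 - 7*n^2 + 10*n) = (n - 2)*(n + 1)*(n^2 - 5*n) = (n - 5)*(n - 2)*(n + 1)*(n)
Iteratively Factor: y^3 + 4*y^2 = (y)*(y^2 + 4*y) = y*(y + 4)*(y)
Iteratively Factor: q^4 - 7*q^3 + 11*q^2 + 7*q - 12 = (q - 4)*(q^3 - 3*q^2 - q + 3) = (q - 4)*(q + 1)*(q^2 - 4*q + 3) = (q - 4)*(q - 3)*(q + 1)*(q - 1)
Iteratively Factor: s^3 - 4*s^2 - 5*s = (s - 5)*(s^2 + s) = s*(s - 5)*(s + 1)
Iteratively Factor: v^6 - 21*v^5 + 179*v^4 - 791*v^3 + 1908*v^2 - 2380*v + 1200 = (v - 5)*(v^5 - 16*v^4 + 99*v^3 - 296*v^2 + 428*v - 240) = (v - 5)*(v - 2)*(v^4 - 14*v^3 + 71*v^2 - 154*v + 120) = (v - 5)^2*(v - 2)*(v^3 - 9*v^2 + 26*v - 24) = (v - 5)^2*(v - 3)*(v - 2)*(v^2 - 6*v + 8) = (v - 5)^2*(v - 3)*(v - 2)^2*(v - 4)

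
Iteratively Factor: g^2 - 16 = (g - 4)*(g + 4)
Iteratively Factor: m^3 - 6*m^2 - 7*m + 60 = (m + 3)*(m^2 - 9*m + 20) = (m - 5)*(m + 3)*(m - 4)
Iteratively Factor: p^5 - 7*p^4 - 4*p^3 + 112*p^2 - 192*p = (p - 4)*(p^4 - 3*p^3 - 16*p^2 + 48*p) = p*(p - 4)*(p^3 - 3*p^2 - 16*p + 48) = p*(p - 4)^2*(p^2 + p - 12) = p*(p - 4)^2*(p - 3)*(p + 4)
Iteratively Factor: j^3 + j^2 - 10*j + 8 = (j - 2)*(j^2 + 3*j - 4) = (j - 2)*(j - 1)*(j + 4)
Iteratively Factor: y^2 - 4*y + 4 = (y - 2)*(y - 2)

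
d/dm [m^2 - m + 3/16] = 2*m - 1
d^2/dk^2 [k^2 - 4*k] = 2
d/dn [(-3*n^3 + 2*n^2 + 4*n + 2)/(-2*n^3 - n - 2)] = 2*(2*n^4 + 11*n^3 + 14*n^2 - 4*n - 3)/(4*n^6 + 4*n^4 + 8*n^3 + n^2 + 4*n + 4)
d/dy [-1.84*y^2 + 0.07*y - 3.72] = 0.07 - 3.68*y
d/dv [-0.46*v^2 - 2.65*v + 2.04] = -0.92*v - 2.65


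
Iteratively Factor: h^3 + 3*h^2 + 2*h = (h + 1)*(h^2 + 2*h) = h*(h + 1)*(h + 2)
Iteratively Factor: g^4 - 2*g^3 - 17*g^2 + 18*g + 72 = (g + 3)*(g^3 - 5*g^2 - 2*g + 24) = (g - 4)*(g + 3)*(g^2 - g - 6) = (g - 4)*(g - 3)*(g + 3)*(g + 2)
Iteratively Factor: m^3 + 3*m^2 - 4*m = (m)*(m^2 + 3*m - 4) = m*(m + 4)*(m - 1)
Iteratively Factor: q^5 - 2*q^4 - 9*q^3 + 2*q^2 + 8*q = (q + 1)*(q^4 - 3*q^3 - 6*q^2 + 8*q) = (q + 1)*(q + 2)*(q^3 - 5*q^2 + 4*q) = (q - 1)*(q + 1)*(q + 2)*(q^2 - 4*q) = q*(q - 1)*(q + 1)*(q + 2)*(q - 4)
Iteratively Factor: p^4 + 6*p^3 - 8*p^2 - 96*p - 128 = (p + 4)*(p^3 + 2*p^2 - 16*p - 32) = (p + 2)*(p + 4)*(p^2 - 16) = (p - 4)*(p + 2)*(p + 4)*(p + 4)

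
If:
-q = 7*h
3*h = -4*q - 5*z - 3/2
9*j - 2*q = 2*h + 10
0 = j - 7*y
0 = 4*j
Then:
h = 5/6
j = 0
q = -35/6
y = 0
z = 58/15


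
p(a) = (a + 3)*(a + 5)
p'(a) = 2*a + 8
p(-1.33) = 6.13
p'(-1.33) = 5.34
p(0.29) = 17.40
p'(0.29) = 8.58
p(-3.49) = -0.74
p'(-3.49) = 1.02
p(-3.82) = -0.97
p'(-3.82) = 0.36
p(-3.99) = -1.00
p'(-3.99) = 0.02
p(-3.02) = -0.04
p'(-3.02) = 1.96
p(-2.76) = 0.54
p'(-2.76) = 2.48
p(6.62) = 111.78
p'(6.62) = 21.24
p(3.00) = 48.00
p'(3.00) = 14.00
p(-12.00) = 63.00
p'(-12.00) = -16.00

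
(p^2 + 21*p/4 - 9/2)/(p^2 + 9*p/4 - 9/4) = (p + 6)/(p + 3)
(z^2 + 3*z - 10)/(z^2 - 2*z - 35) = (z - 2)/(z - 7)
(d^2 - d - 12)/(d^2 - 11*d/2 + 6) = 2*(d + 3)/(2*d - 3)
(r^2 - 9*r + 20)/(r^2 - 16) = (r - 5)/(r + 4)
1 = 1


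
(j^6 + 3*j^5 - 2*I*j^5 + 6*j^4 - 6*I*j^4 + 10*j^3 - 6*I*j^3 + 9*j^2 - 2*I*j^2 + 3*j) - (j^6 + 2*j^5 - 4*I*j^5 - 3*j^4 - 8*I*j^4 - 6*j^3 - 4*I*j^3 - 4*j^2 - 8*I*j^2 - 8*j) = j^5 + 2*I*j^5 + 9*j^4 + 2*I*j^4 + 16*j^3 - 2*I*j^3 + 13*j^2 + 6*I*j^2 + 11*j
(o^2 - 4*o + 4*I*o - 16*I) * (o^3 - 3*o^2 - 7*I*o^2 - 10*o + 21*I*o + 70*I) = o^5 - 7*o^4 - 3*I*o^4 + 30*o^3 + 21*I*o^3 - 156*o^2 - 6*I*o^2 + 56*o - 120*I*o + 1120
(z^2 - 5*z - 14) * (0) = 0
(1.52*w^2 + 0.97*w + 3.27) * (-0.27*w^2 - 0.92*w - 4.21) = -0.4104*w^4 - 1.6603*w^3 - 8.1745*w^2 - 7.0921*w - 13.7667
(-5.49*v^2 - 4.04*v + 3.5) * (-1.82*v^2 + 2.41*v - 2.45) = 9.9918*v^4 - 5.8781*v^3 - 2.6559*v^2 + 18.333*v - 8.575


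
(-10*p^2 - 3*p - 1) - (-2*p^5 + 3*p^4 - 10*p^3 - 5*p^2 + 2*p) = 2*p^5 - 3*p^4 + 10*p^3 - 5*p^2 - 5*p - 1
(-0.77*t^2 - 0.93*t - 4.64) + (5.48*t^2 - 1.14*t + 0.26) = 4.71*t^2 - 2.07*t - 4.38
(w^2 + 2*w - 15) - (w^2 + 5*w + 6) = -3*w - 21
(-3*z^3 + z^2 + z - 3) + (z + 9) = -3*z^3 + z^2 + 2*z + 6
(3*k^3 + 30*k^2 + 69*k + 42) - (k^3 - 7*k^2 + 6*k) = 2*k^3 + 37*k^2 + 63*k + 42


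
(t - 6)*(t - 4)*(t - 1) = t^3 - 11*t^2 + 34*t - 24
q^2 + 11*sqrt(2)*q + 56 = (q + 4*sqrt(2))*(q + 7*sqrt(2))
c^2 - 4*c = c*(c - 4)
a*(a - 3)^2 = a^3 - 6*a^2 + 9*a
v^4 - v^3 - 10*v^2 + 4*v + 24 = (v - 3)*(v - 2)*(v + 2)^2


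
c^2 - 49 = (c - 7)*(c + 7)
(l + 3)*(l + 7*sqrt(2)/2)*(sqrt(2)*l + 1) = sqrt(2)*l^3 + 3*sqrt(2)*l^2 + 8*l^2 + 7*sqrt(2)*l/2 + 24*l + 21*sqrt(2)/2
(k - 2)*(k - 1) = k^2 - 3*k + 2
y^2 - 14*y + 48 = (y - 8)*(y - 6)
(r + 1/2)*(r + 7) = r^2 + 15*r/2 + 7/2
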